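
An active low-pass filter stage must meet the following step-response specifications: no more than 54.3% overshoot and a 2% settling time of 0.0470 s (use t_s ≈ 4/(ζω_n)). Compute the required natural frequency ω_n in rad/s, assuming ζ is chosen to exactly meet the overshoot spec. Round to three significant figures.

ω_n ≈ 446 rad/s

Inverting the overshoot relation: ζ = |ln 0.543|/√(π² + ln²0.543) = 0.191.
Then ω_n = 4/(ζ t_s) = 4/(0.191 × 0.0470) = 446 rad/s.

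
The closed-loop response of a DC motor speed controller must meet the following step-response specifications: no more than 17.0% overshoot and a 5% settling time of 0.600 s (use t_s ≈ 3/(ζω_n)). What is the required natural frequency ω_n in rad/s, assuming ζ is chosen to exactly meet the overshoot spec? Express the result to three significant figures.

ω_n ≈ 10.2 rad/s

From %OS = 100·exp(−πζ/√(1−ζ²)), invert to get ζ = −ln(OS)/√(π² + ln²(OS)) with OS = 0.170.
−ln 0.170 = 1.772, so ζ = 1.772/√(π² + 3.140) = 0.491.
Then ω_n = 3/(ζ t_s) = 3/(0.491 × 0.600) = 10.2 rad/s.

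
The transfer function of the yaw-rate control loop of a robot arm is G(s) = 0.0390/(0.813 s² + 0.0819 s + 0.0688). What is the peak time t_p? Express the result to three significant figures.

t_p ≈ 11.0 s

Dividing through by 0.813: denominator becomes s² + 0.1007 s + 0.08462.
So ω_n = √0.08462 = 0.291 rad/s and ζ = 0.1007/(2·0.291) = 0.173.
The damped frequency ω_d = ω_n√(1−ζ²) = 0.287 rad/s. t_p = π/ω_d = 11.0 s.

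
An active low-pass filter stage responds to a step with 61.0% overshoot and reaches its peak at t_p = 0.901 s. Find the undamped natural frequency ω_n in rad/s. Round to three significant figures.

From the overshoot, ζ = −ln(OS)/√(π²+ln²(OS)) = 0.155.
t_p = π/ω_d ⇒ ω_d = 3.49 rad/s; then ω_n = ω_d/√(1−ζ²) = 3.53 rad/s.

ω_n ≈ 3.53 rad/s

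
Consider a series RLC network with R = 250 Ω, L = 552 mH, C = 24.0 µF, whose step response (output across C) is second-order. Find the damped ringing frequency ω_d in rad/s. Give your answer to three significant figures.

For a series RLC circuit (capacitor voltage as output), ω_n = 1/√(LC) = 1/√(552 mH · 24.0 µF) = 275 rad/s.
ζ = (R/2)·√(C/L) = (250/2)·√(24.0 µF/552 mH) = 0.824.
The damped frequency ω_d = ω_n√(1−ζ²) = 156 rad/s.

ω_d ≈ 156 rad/s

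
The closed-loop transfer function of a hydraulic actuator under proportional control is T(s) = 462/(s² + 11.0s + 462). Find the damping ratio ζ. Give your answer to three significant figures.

ω_n = √462 = 21.5 rad/s; ζ = 11.0/(2·21.5) = 0.256.

ζ ≈ 0.256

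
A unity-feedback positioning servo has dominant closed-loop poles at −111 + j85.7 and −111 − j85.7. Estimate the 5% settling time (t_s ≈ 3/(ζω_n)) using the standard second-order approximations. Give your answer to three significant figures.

t_s ≈ 0.0270 s

For poles at −σ ± jω_d, ζω_n = σ = 111, so t_s ≈ 3/σ = 0.0270 s.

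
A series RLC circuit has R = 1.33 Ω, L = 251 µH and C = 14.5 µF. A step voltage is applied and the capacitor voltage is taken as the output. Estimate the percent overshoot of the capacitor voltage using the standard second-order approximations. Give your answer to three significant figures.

For a series RLC circuit (capacitor voltage as output), ω_n = 1/√(LC) = 1/√(251 µH · 14.5 µF) = 16600 rad/s.
ζ = (R/2)·√(C/L) = (1.33/2)·√(14.5 µF/251 µH) = 0.160.
%OS = 100 e^{−πζ/√(1−ζ²)} with ζ = 0.160 gives 60.1%.

%OS ≈ 60.1%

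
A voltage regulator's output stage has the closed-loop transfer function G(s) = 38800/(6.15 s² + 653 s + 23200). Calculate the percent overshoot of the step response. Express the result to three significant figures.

%OS ≈ 0.452%

Dividing through by 6.15: denominator becomes s² + 106.2 s + 3772.
So ω_n = √3772 = 61.4 rad/s and ζ = 106.2/(2·61.4) = 0.864.
Overshoot: exp(−π·0.864/√(1−0.864²)) = 0.00452, i.e. 0.452%.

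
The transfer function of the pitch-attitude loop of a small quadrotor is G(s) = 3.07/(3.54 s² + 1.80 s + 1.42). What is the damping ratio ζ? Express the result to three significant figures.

Dividing through by 3.54: denominator becomes s² + 0.5085 s + 0.4011.
So ω_n = √0.4011 = 0.633 rad/s and ζ = 0.5085/(2·0.633) = 0.401.

ζ ≈ 0.401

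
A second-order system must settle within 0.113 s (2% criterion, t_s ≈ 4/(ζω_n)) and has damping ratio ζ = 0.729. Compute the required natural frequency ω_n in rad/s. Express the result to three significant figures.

ω_n ≈ 48.6 rad/s

Rearranging t_s ≈ 4/(ζω_n) gives ω_n = 4/(ζ·t_s) = 4/(0.729 × 0.113) = 48.6 rad/s.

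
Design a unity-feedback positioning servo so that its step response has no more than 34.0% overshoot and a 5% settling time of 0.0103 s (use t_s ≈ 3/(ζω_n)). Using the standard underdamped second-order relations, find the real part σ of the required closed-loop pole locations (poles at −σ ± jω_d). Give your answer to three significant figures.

σ ≈ 291

The settling-time spec alone fixes σ = ζω_n = 3/t_s = 3/0.0103 = 291.
(Overshoot then fixes ζ = 0.325 and hence ω_d = σ·√(1−ζ²)/ζ = 848 rad/s.)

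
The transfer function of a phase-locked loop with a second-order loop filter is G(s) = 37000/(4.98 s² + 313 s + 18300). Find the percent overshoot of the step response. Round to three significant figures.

%OS ≈ 14.9%

Dividing through by 4.98: denominator becomes s² + 62.85 s + 3675.
So ω_n = √3675 = 60.6 rad/s and ζ = 62.85/(2·60.6) = 0.518.
Overshoot: exp(−π·0.518/√(1−0.518²)) = 0.149, i.e. 14.9%.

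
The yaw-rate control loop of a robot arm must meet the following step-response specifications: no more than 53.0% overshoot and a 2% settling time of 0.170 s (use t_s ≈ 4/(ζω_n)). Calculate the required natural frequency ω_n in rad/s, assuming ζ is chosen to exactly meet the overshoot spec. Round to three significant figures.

ω_n ≈ 119 rad/s

ζ = −ln(OS)/√(π² + (ln OS)²). With OS = 0.530, ln OS = −0.6349 and ζ = 0.6349/3.205 = 0.198.
Then ω_n = 4/(ζ t_s) = 4/(0.198 × 0.170) = 119 rad/s.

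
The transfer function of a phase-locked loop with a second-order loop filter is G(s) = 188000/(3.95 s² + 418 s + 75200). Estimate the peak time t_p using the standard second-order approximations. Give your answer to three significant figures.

t_p ≈ 0.0247 s

Dividing through by 3.95: denominator becomes s² + 105.8 s + 19040.
So ω_n = √19040 = 138 rad/s and ζ = 105.8/(2·138) = 0.383.
ω_d = 138·√(1 − 0.383²) = 127 rad/s. t_p = π/ω_d = 0.0247 s.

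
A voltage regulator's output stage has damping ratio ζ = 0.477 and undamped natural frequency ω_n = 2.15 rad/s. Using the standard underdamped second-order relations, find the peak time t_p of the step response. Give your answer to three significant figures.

The damped frequency is ω_d = ω_n√(1−ζ²) = 2.15·√(1−0.228) = 1.89 rad/s.
Peak time t_p = π/ω_d = π/1.89 = 1.66 s.

t_p ≈ 1.66 s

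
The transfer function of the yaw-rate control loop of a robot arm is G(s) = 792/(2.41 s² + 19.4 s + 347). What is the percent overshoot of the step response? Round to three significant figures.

%OS ≈ 32.7%

Dividing through by 2.41: denominator becomes s² + 8.050 s + 144.0.
So ω_n = √144.0 = 12.0 rad/s and ζ = 8.050/(2·12.0) = 0.335.
%OS = 100·exp(−πζ/√(1−ζ²)) = 32.7%.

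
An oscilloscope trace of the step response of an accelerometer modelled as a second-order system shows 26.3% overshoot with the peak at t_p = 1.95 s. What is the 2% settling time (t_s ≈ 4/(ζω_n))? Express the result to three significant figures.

t_s ≈ 5.84 s

ζ from %OS: ζ = |ln 0.263|/√(π²+ln²0.263) = 0.391.
From t_p = π/ω_d, ω_d = π/1.95 = 1.61 rad/s, so ω_n = ω_d/√(1−ζ²) = 1.75 rad/s.
t_s ≈ 4/(ζω_n) = 4/(0.391·1.75) = 5.84 s.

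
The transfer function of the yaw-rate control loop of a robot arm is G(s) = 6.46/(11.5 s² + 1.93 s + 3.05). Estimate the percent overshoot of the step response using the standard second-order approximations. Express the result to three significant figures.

Dividing through by 11.5: denominator becomes s² + 0.1678 s + 0.2652.
So ω_n = √0.2652 = 0.515 rad/s and ζ = 0.1678/(2·0.515) = 0.163.
%OS = 100·exp(−πζ/√(1−ζ²)) = 59.5%.

%OS ≈ 59.5%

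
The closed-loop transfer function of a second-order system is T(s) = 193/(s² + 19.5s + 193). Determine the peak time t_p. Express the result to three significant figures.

Matching coefficients with s² + 2ζω_n s + ω_n² gives ω_n² = 193 ⇒ ω_n = 13.9 rad/s, and ζ = 19.5/(2ω_n) = 0.702.
The damped frequency ω_d = ω_n√(1−ζ²) = 9.90 rad/s. Then t_p = π/ω_d = 0.317 s.

t_p ≈ 0.317 s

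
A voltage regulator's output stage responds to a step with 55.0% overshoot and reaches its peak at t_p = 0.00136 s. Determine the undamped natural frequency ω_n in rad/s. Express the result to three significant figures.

From the overshoot, ζ = −ln(OS)/√(π²+ln²(OS)) = 0.187.
t_p = π/ω_d ⇒ ω_d = 2310 rad/s; then ω_n = ω_d/√(1−ζ²) = 2350 rad/s.

ω_n ≈ 2350 rad/s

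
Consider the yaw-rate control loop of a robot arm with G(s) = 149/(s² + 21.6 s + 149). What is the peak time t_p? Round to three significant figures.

Comparing the denominator to s² + 2ζω_n s + ω_n²: ω_n = √149 = 12.2 rad/s, and 2ζω_n = 21.6 so ζ = 21.6/(2·12.2) = 0.885.
The damped frequency ω_d = ω_n√(1−ζ²) = 5.69 rad/s. Then t_p = π/ω_d = 0.552 s.

t_p ≈ 0.552 s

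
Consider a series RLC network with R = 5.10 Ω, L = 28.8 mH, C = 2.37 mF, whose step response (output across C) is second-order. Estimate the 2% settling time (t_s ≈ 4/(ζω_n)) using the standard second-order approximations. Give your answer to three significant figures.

For a series RLC circuit (capacitor voltage as output), ω_n = 1/√(LC) = 1/√(28.8 mH · 2.37 mF) = 121 rad/s.
ζ = (R/2)·√(C/L) = (5.10/2)·√(2.37 mF/28.8 mH) = 0.732.
t_s ≈ 4/(ζω_n) = 0.0452 s.

t_s ≈ 0.0452 s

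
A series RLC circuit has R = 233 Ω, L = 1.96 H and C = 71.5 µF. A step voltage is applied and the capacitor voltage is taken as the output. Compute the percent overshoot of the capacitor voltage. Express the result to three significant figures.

%OS ≈ 4.46%

For a series RLC circuit (capacitor voltage as output), ω_n = 1/√(LC) = 1/√(1.96 H · 71.5 µF) = 84.5 rad/s.
ζ = (R/2)·√(C/L) = (233/2)·√(71.5 µF/1.96 H) = 0.704.
%OS = 100·exp(−πζ/√(1−ζ²)) = 4.46%.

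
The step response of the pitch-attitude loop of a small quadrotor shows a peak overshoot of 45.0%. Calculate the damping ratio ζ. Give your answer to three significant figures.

ζ = −ln(OS)/√(π² + (ln OS)²). With OS = 0.450, ln OS = −0.7985 and ζ = 0.7985/3.241 = 0.246.

ζ ≈ 0.246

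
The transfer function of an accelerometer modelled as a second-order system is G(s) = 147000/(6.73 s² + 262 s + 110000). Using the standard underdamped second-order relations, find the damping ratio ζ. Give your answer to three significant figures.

Dividing through by 6.73: denominator becomes s² + 38.93 s + 16340.
So ω_n = √16340 = 128 rad/s and ζ = 38.93/(2·128) = 0.152.

ζ ≈ 0.152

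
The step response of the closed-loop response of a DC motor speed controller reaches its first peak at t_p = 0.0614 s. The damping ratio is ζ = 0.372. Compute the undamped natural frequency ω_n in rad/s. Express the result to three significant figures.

ω_n ≈ 55.1 rad/s

Peak time t_p = π/ω_d, so ω_d = π/t_p = π/0.0614 = 51.2 rad/s.
ω_n = ω_d/√(1−ζ²) = 51.2/√0.862 = 55.1 rad/s.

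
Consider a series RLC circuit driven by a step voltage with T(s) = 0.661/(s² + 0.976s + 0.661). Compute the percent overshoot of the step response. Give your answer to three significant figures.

%OS ≈ 9.46%

Comparing the denominator to s² + 2ζω_n s + ω_n²: ω_n = √0.661 = 0.813 rad/s, and 2ζω_n = 0.976 so ζ = 0.976/(2·0.813) = 0.600.
Overshoot: exp(−π·0.600/√(1−0.600²)) = 0.0946, i.e. 9.46%.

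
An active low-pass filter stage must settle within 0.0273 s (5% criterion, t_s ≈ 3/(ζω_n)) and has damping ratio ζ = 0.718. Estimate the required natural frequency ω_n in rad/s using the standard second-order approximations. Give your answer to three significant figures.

ω_n ≈ 153 rad/s

Rearranging t_s ≈ 3/(ζω_n) gives ω_n = 3/(ζ·t_s) = 3/(0.718 × 0.0273) = 153 rad/s.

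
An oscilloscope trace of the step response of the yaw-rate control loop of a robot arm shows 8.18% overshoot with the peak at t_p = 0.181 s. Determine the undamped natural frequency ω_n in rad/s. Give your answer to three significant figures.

ω_n ≈ 22.2 rad/s

From the overshoot, ζ = −ln(OS)/√(π²+ln²(OS)) = 0.623.
From t_p = π/ω_d, ω_d = π/0.181 = 17.4 rad/s, so ω_n = ω_d/√(1−ζ²) = 22.2 rad/s.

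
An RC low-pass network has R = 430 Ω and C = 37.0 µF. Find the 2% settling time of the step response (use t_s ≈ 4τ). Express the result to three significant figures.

τ = RC = 430 × 37.0 µF = 0.0159 s.
t_s ≈ 4τ = 0.0636 s.

t_s ≈ 0.0636 s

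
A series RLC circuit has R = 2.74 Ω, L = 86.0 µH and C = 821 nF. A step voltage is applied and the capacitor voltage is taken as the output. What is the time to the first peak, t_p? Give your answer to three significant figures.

t_p ≈ 0.0000266 s

For a series RLC circuit (capacitor voltage as output), ω_n = 1/√(LC) = 1/√(86.0 µH · 821 nF) = 119000 rad/s.
ζ = (R/2)·√(C/L) = (2.74/2)·√(821 nF/86.0 µH) = 0.134.
ω_d = ω_n√(1−ζ²) = 118000 rad/s. t_p = π/ω_d = 0.0000266 s.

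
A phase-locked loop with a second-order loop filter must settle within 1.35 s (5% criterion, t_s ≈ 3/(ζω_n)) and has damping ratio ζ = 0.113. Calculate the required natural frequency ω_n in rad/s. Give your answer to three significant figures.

ω_n ≈ 19.7 rad/s

Rearranging t_s ≈ 3/(ζω_n) gives ω_n = 3/(ζ·t_s) = 3/(0.113 × 1.35) = 19.7 rad/s.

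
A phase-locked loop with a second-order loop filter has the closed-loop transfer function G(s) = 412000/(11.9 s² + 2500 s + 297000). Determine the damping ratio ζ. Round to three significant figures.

Dividing through by 11.9: denominator becomes s² + 210.1 s + 24960.
So ω_n = √24960 = 158 rad/s and ζ = 210.1/(2·158) = 0.665.

ζ ≈ 0.665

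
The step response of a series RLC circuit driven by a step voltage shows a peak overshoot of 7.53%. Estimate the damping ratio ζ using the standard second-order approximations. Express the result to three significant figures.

ζ = −ln(OS)/√(π² + (ln OS)²). With OS = 0.0753, ln OS = −2.586 and ζ = 2.586/4.069 = 0.636.

ζ ≈ 0.636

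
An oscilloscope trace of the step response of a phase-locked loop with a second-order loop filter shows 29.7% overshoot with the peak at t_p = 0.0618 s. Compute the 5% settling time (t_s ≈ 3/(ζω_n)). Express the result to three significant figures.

t_s ≈ 0.153 s

The overshoot fixes ζ = −ln(OS)/√(π²+ln²(OS)) = 0.360.
t_p = π/ω_d ⇒ ω_d = 50.8 rad/s; then ω_n = ω_d/√(1−ζ²) = 54.5 rad/s.
t_s ≈ 3/(ζω_n) = 3/(0.360·54.5) = 0.153 s.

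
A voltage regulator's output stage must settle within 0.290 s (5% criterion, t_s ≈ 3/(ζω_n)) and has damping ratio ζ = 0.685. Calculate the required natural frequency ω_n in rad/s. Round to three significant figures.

Rearranging t_s ≈ 3/(ζω_n) gives ω_n = 3/(ζ·t_s) = 3/(0.685 × 0.290) = 15.1 rad/s.

ω_n ≈ 15.1 rad/s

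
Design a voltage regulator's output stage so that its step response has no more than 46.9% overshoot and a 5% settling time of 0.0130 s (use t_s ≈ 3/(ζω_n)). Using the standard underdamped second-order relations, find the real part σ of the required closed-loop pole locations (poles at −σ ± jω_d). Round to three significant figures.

σ ≈ 231

The settling-time spec alone fixes σ = ζω_n = 3/t_s = 3/0.0130 = 231.
(Overshoot then fixes ζ = 0.234 and hence ω_d = σ·√(1−ζ²)/ζ = 958 rad/s.)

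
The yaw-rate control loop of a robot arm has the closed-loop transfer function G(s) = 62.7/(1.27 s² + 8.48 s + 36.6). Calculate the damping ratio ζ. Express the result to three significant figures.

ζ ≈ 0.622

Dividing through by 1.27: denominator becomes s² + 6.677 s + 28.82.
So ω_n = √28.82 = 5.37 rad/s and ζ = 6.677/(2·5.37) = 0.622.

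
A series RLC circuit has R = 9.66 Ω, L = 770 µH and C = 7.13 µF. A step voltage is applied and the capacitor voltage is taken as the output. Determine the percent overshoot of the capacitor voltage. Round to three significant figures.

For a series RLC circuit (capacitor voltage as output), ω_n = 1/√(LC) = 1/√(770 µH · 7.13 µF) = 13500 rad/s.
ζ = (R/2)·√(C/L) = (9.66/2)·√(7.13 µF/770 µH) = 0.465.
%OS = 100·exp(−πζ/√(1−ζ²)) = 19.2%.

%OS ≈ 19.2%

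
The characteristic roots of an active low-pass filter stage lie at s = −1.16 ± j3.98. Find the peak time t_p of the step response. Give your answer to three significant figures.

t_p ≈ 0.789 s

t_p = π/ω_d with ω_d = 3.98 (the imaginary part), so t_p = 0.789 s.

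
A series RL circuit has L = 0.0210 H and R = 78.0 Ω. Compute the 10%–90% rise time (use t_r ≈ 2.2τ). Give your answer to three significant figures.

t_r ≈ 0.000592 s

τ = L/R = 0.0210/78.0 = 0.000269 s.
t_r ≈ 2.2τ = 0.000592 s.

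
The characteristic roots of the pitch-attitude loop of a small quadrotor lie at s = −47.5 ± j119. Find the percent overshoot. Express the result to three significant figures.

%OS ≈ 28.5%

The poles are at −σ ± jω_d with σ = 47.5 and ω_d = 119, so ω_n = √(σ²+ω_d²) = 128 rad/s and ζ = σ/ω_n = 0.371.
%OS = 100 e^{−πζ/√(1−ζ²)} with ζ = 0.371 gives 28.5%.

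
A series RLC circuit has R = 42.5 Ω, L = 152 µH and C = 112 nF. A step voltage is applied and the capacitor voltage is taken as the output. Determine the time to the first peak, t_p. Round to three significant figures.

For a series RLC circuit (capacitor voltage as output), ω_n = 1/√(LC) = 1/√(152 µH · 112 nF) = 242000 rad/s.
ζ = (R/2)·√(C/L) = (42.5/2)·√(112 nF/152 µH) = 0.577.
ω_d = 242000·√(1 − 0.577²) = 198000 rad/s. t_p = π/ω_d = 0.0000159 s.

t_p ≈ 0.0000159 s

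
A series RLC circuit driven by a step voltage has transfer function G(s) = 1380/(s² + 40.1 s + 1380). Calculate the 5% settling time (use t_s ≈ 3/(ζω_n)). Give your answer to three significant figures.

Comparing the denominator to s² + 2ζω_n s + ω_n²: ω_n = √1380 = 37.1 rad/s, and 2ζω_n = 40.1 so ζ = 40.1/(2·37.1) = 0.540.
t_s ≈ 3/(ζω_n) = 3/(0.540·37.1) = 0.150 s.

t_s ≈ 0.150 s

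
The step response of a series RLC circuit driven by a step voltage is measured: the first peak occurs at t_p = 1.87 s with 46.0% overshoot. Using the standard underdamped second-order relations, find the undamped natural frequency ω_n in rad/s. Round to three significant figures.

ω_n ≈ 1.73 rad/s

From the overshoot, ζ = −ln(OS)/√(π²+ln²(OS)) = 0.240.
From t_p = π/ω_d, ω_d = π/1.87 = 1.68 rad/s, so ω_n = ω_d/√(1−ζ²) = 1.73 rad/s.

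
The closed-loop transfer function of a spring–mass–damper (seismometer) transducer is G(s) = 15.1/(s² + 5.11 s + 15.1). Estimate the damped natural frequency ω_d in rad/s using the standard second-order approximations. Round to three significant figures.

ω_d ≈ 2.93 rad/s

Comparing the denominator to s² + 2ζω_n s + ω_n²: ω_n = √15.1 = 3.89 rad/s, and 2ζω_n = 5.11 so ζ = 5.11/(2·3.89) = 0.658.
The damped frequency ω_d = ω_n√(1−ζ²) = 2.93 rad/s.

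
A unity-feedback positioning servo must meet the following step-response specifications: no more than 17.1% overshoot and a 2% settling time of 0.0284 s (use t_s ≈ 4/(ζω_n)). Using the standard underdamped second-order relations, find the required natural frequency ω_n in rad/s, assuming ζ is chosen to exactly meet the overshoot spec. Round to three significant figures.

ω_n ≈ 287 rad/s

Inverting the overshoot relation: ζ = |ln 0.171|/√(π² + ln²0.171) = 0.490.
Then ω_n = 4/(ζ t_s) = 4/(0.490 × 0.0284) = 287 rad/s.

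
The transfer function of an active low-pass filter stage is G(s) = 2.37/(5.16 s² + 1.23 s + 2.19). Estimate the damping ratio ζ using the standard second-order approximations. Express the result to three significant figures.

Dividing through by 5.16: denominator becomes s² + 0.2384 s + 0.4244.
So ω_n = √0.4244 = 0.651 rad/s and ζ = 0.2384/(2·0.651) = 0.183.

ζ ≈ 0.183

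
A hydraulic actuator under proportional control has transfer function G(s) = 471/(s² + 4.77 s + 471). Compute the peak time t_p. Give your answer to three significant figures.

t_p ≈ 0.146 s

Comparing the denominator to s² + 2ζω_n s + ω_n²: ω_n = √471 = 21.7 rad/s, and 2ζω_n = 4.77 so ζ = 4.77/(2·21.7) = 0.110.
ω_d = 21.7·√(1 − 0.110²) = 21.6 rad/s. Then t_p = π/ω_d = 0.146 s.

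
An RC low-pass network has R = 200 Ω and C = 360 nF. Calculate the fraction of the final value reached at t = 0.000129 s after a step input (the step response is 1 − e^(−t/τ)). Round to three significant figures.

y/y_∞ ≈ 0.833

τ = RC = 200 × 360 nF = 0.0000720 s.
y(t)/y_∞ = 1 − e^(−t/τ) = 1 − e^(−0.000129/0.0000720) = 1 − e^(−1.79) = 0.833.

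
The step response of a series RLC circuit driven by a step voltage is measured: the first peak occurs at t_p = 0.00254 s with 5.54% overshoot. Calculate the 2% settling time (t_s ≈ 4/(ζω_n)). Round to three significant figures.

t_s ≈ 0.00351 s

From the overshoot, ζ = −ln(OS)/√(π²+ln²(OS)) = 0.677.
From t_p = π/ω_d, ω_d = π/0.00254 = 1240 rad/s, so ω_n = ω_d/√(1−ζ²) = 1680 rad/s.
t_s ≈ 4/(ζω_n) = 4/(0.677·1680) = 0.00351 s.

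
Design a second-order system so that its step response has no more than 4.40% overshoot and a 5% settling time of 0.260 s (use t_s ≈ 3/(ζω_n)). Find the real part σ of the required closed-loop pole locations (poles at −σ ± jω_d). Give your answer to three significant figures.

The settling-time spec alone fixes σ = ζω_n = 3/t_s = 3/0.260 = 11.5.
(Overshoot then fixes ζ = 0.705 and hence ω_d = σ·√(1−ζ²)/ζ = 11.6 rad/s.)

σ ≈ 11.5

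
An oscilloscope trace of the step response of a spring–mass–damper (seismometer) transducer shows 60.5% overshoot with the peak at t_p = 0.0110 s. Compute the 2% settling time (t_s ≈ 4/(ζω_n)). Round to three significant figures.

t_s ≈ 0.0876 s

From the overshoot, ζ = −ln(OS)/√(π²+ln²(OS)) = 0.158.
From t_p = π/ω_d, ω_d = π/0.0110 = 286 rad/s, so ω_n = ω_d/√(1−ζ²) = 289 rad/s.
t_s ≈ 4/(ζω_n) = 4/(0.158·289) = 0.0876 s.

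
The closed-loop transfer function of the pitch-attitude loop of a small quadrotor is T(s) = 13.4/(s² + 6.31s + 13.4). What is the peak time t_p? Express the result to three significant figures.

ω_n = √13.4 = 3.66 rad/s; ζ = 6.31/(2·3.66) = 0.862.
The damped frequency ω_d = ω_n√(1−ζ²) = 1.86 rad/s. Then t_p = π/ω_d = 1.69 s.

t_p ≈ 1.69 s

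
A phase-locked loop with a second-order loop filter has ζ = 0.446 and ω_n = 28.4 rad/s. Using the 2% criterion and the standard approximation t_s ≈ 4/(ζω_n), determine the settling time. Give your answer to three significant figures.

t_s ≈ 4/(ζω_n) = 4/(0.446 × 28.4) = 0.316 s.

t_s ≈ 0.316 s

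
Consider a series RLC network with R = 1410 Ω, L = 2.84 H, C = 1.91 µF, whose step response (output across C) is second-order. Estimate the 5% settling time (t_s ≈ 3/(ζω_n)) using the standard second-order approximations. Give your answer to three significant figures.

t_s ≈ 0.0121 s

For a series RLC circuit (capacitor voltage as output), ω_n = 1/√(LC) = 1/√(2.84 H · 1.91 µF) = 429 rad/s.
ζ = (R/2)·√(C/L) = (1410/2)·√(1.91 µF/2.84 H) = 0.578.
t_s ≈ 3/(ζω_n) = 0.0121 s.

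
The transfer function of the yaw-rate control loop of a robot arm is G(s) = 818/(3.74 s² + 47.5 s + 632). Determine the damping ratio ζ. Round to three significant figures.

Dividing through by 3.74: denominator becomes s² + 12.70 s + 169.0.
So ω_n = √169.0 = 13.0 rad/s and ζ = 12.70/(2·13.0) = 0.489.

ζ ≈ 0.489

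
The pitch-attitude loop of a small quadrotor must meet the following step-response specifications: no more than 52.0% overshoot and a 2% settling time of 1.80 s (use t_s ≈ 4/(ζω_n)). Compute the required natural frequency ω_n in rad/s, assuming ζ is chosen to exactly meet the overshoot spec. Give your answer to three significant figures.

ω_n ≈ 10.9 rad/s

ζ = −ln(OS)/√(π² + (ln OS)²). With OS = 0.520, ln OS = −0.6539 and ζ = 0.6539/3.209 = 0.204.
From t_s ≈ 4/(ζω_n): ω_n = 4/(ζ·t_s) = 4/(0.204·1.80) = 10.9 rad/s.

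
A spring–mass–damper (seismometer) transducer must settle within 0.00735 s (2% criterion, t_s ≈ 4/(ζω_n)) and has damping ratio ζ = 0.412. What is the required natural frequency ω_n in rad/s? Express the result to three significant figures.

Rearranging t_s ≈ 4/(ζω_n) gives ω_n = 4/(ζ·t_s) = 4/(0.412 × 0.00735) = 1320 rad/s.

ω_n ≈ 1320 rad/s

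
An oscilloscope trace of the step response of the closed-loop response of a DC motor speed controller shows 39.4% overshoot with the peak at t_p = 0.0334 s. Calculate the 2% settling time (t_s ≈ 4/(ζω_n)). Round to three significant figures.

t_s ≈ 0.143 s

ζ from %OS: ζ = |ln 0.394|/√(π²+ln²0.394) = 0.284.
t_p = π/ω_d ⇒ ω_d = 94.1 rad/s; then ω_n = ω_d/√(1−ζ²) = 98.1 rad/s.
t_s ≈ 4/(ζω_n) = 4/(0.284·98.1) = 0.143 s.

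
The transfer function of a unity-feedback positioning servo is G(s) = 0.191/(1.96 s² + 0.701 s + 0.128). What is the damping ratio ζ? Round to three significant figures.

Dividing through by 1.96: denominator becomes s² + 0.3577 s + 0.06531.
So ω_n = √0.06531 = 0.256 rad/s and ζ = 0.3577/(2·0.256) = 0.700.

ζ ≈ 0.700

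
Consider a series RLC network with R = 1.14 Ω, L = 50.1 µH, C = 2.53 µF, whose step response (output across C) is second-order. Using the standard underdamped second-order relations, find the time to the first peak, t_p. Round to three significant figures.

For a series RLC circuit (capacitor voltage as output), ω_n = 1/√(LC) = 1/√(50.1 µH · 2.53 µF) = 88800 rad/s.
ζ = (R/2)·√(C/L) = (1.14/2)·√(2.53 µF/50.1 µH) = 0.128.
ω_d = ω_n√(1−ζ²) = 88100 rad/s. t_p = π/ω_d = 0.0000357 s.

t_p ≈ 0.0000357 s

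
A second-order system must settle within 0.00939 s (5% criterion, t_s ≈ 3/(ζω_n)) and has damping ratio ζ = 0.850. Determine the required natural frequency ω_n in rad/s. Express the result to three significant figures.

Rearranging t_s ≈ 3/(ζω_n) gives ω_n = 3/(ζ·t_s) = 3/(0.850 × 0.00939) = 376 rad/s.

ω_n ≈ 376 rad/s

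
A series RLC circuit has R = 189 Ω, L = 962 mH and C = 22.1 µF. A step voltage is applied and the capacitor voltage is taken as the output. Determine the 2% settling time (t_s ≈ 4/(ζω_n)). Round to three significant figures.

t_s ≈ 0.0407 s

For a series RLC circuit (capacitor voltage as output), ω_n = 1/√(LC) = 1/√(962 mH · 22.1 µF) = 217 rad/s.
ζ = (R/2)·√(C/L) = (189/2)·√(22.1 µF/962 mH) = 0.453.
t_s ≈ 4/(ζω_n) = 0.0407 s.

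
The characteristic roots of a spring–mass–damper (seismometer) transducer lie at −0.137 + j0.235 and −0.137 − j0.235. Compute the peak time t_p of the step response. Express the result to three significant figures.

t_p ≈ 13.4 s

t_p = π/ω_d with ω_d = 0.235 (the imaginary part), so t_p = 13.4 s.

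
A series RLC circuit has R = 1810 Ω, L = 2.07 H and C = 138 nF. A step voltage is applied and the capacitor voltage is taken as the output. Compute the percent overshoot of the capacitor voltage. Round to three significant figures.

For a series RLC circuit (capacitor voltage as output), ω_n = 1/√(LC) = 1/√(2.07 H · 138 nF) = 1870 rad/s.
ζ = (R/2)·√(C/L) = (1810/2)·√(138 nF/2.07 H) = 0.234.
%OS = 100·exp(−πζ/√(1−ζ²)) = 47.0%.

%OS ≈ 47.0%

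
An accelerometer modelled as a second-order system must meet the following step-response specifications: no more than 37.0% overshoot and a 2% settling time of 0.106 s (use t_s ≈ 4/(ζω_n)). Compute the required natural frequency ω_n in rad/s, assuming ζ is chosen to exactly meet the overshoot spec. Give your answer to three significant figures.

ζ = −ln(OS)/√(π² + (ln OS)²). With OS = 0.370, ln OS = −0.9943 and ζ = 0.9943/3.295 = 0.302.
From t_s ≈ 4/(ζω_n): ω_n = 4/(ζ·t_s) = 4/(0.302·0.106) = 125 rad/s.

ω_n ≈ 125 rad/s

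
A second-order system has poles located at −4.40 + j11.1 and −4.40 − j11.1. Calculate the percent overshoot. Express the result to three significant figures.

|pole| = ω_n = √(4.40² + 11.1²) = 11.9 rad/s; ζ = cos θ = σ/ω_n = 0.369.
%OS = 100 e^{−πζ/√(1−ζ²)} with ζ = 0.369 gives 28.8%.

%OS ≈ 28.8%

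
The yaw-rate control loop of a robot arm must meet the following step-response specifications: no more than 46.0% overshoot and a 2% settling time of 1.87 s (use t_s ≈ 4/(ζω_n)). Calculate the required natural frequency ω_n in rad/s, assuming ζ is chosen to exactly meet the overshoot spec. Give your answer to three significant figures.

From %OS = 100·exp(−πζ/√(1−ζ²)), invert to get ζ = −ln(OS)/√(π² + ln²(OS)) with OS = 0.460.
−ln 0.460 = 0.7765, so ζ = 0.7765/√(π² + 0.6030) = 0.240.
Then ω_n = 4/(ζ t_s) = 4/(0.240 × 1.87) = 8.91 rad/s.

ω_n ≈ 8.91 rad/s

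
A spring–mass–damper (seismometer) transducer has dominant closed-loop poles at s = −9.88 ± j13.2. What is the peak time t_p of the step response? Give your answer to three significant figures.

t_p ≈ 0.238 s

t_p = π/ω_d with ω_d = 13.2 (the imaginary part), so t_p = 0.238 s.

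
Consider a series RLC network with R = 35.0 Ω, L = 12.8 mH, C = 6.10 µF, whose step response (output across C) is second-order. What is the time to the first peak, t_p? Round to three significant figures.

For a series RLC circuit (capacitor voltage as output), ω_n = 1/√(LC) = 1/√(12.8 mH · 6.10 µF) = 3580 rad/s.
ζ = (R/2)·√(C/L) = (35.0/2)·√(6.10 µF/12.8 mH) = 0.382.
ω_d = ω_n√(1−ζ²) = 3310 rad/s. t_p = π/ω_d = 0.000950 s.

t_p ≈ 0.000950 s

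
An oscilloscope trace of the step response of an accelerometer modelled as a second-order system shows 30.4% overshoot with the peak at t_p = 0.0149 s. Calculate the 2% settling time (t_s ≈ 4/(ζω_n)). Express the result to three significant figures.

The overshoot fixes ζ = −ln(OS)/√(π²+ln²(OS)) = 0.354.
t_p = π/ω_d ⇒ ω_d = 211 rad/s; then ω_n = ω_d/√(1−ζ²) = 225 rad/s.
t_s ≈ 4/(ζω_n) = 4/(0.354·225) = 0.0501 s.

t_s ≈ 0.0501 s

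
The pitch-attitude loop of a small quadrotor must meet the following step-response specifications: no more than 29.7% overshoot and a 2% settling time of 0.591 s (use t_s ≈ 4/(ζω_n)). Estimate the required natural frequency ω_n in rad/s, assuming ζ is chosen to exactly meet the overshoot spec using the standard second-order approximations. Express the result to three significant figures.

From %OS = 100·exp(−πζ/√(1−ζ²)), invert to get ζ = −ln(OS)/√(π² + ln²(OS)) with OS = 0.297.
−ln 0.297 = 1.214, so ζ = 1.214/√(π² + 1.474) = 0.360.
Then ω_n = 4/(ζ t_s) = 4/(0.360 × 0.591) = 18.8 rad/s.

ω_n ≈ 18.8 rad/s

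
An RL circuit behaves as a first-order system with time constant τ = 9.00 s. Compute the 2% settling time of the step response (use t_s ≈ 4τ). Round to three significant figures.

t_s ≈ 36.0 s

t_s ≈ 4τ = 36.0 s.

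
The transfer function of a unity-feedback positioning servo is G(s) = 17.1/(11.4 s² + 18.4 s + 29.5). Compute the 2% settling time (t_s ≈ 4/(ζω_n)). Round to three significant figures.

t_s ≈ 4.96 s

Dividing through by 11.4: denominator becomes s² + 1.614 s + 2.588.
So ω_n = √2.588 = 1.61 rad/s and ζ = 1.614/(2·1.61) = 0.502.
t_s ≈ 4/(ζω_n) = 4.96 s.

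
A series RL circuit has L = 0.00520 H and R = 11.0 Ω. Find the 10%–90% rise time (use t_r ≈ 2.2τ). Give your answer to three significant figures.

τ = L/R = 0.00520/11.0 = 0.000473 s.
t_r ≈ 2.2τ = 0.00104 s.

t_r ≈ 0.00104 s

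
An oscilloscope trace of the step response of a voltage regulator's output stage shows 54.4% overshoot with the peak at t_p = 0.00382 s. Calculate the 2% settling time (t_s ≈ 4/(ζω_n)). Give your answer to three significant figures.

ζ from %OS: ζ = |ln 0.544|/√(π²+ln²0.544) = 0.190.
From t_p = π/ω_d, ω_d = π/0.00382 = 822 rad/s, so ω_n = ω_d/√(1−ζ²) = 838 rad/s.
t_s ≈ 4/(ζω_n) = 4/(0.190·838) = 0.0251 s.

t_s ≈ 0.0251 s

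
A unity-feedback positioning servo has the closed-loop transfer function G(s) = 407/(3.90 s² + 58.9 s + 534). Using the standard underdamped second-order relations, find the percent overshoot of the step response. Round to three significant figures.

Dividing through by 3.90: denominator becomes s² + 15.10 s + 136.9.
So ω_n = √136.9 = 11.7 rad/s and ζ = 15.10/(2·11.7) = 0.645.
Overshoot: exp(−π·0.645/√(1−0.645²)) = 0.0704, i.e. 7.04%.

%OS ≈ 7.04%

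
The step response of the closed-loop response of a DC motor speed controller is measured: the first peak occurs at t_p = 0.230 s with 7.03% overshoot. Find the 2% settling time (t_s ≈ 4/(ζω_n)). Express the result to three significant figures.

ζ from %OS: ζ = |ln 0.0703|/√(π²+ln²0.0703) = 0.645.
t_p = π/ω_d ⇒ ω_d = 13.7 rad/s; then ω_n = ω_d/√(1−ζ²) = 17.9 rad/s.
t_s ≈ 4/(ζω_n) = 4/(0.645·17.9) = 0.347 s.

t_s ≈ 0.347 s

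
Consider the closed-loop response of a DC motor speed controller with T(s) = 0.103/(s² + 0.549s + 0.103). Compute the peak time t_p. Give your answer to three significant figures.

Comparing the denominator to s² + 2ζω_n s + ω_n²: ω_n = √0.103 = 0.321 rad/s, and 2ζω_n = 0.549 so ζ = 0.549/(2·0.321) = 0.855.
The damped frequency ω_d = ω_n√(1−ζ²) = 0.166 rad/s. Then t_p = π/ω_d = 18.9 s.

t_p ≈ 18.9 s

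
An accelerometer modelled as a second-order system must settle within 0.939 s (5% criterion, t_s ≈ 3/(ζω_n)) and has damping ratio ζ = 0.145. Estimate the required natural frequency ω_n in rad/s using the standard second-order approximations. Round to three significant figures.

ω_n ≈ 22.0 rad/s

Rearranging t_s ≈ 3/(ζω_n) gives ω_n = 3/(ζ·t_s) = 3/(0.145 × 0.939) = 22.0 rad/s.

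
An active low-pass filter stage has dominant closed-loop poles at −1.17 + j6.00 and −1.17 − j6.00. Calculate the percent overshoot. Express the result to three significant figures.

%OS ≈ 54.2%

|pole| = ω_n = √(1.17² + 6.00²) = 6.11 rad/s; ζ = cos θ = σ/ω_n = 0.191.
%OS = 100 e^{−πζ/√(1−ζ²)} with ζ = 0.191 gives 54.2%.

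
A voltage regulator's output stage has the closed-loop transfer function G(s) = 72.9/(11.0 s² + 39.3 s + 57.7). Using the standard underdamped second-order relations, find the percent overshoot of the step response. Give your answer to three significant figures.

%OS ≈ 1.99%

Dividing through by 11.0: denominator becomes s² + 3.573 s + 5.245.
So ω_n = √5.245 = 2.29 rad/s and ζ = 3.573/(2·2.29) = 0.780.
Overshoot: exp(−π·0.780/√(1−0.780²)) = 0.0199, i.e. 1.99%.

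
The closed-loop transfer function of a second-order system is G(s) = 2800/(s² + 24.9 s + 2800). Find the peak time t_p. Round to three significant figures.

t_p ≈ 0.0611 s

Matching coefficients with s² + 2ζω_n s + ω_n² gives ω_n² = 2800 ⇒ ω_n = 52.9 rad/s, and ζ = 24.9/(2ω_n) = 0.235.
The damped frequency ω_d = ω_n√(1−ζ²) = 51.4 rad/s. Then t_p = π/ω_d = 0.0611 s.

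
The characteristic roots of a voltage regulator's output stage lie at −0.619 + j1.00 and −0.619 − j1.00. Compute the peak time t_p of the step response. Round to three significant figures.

t_p = π/ω_d with ω_d = 1.00 (the imaginary part), so t_p = 3.14 s.

t_p ≈ 3.14 s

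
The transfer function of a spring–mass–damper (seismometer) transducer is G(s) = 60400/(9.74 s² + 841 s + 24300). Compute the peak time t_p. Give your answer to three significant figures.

t_p ≈ 0.125 s

Dividing through by 9.74: denominator becomes s² + 86.34 s + 2495.
So ω_n = √2495 = 49.9 rad/s and ζ = 86.34/(2·49.9) = 0.864.
The damped frequency ω_d = ω_n√(1−ζ²) = 25.1 rad/s. t_p = π/ω_d = 0.125 s.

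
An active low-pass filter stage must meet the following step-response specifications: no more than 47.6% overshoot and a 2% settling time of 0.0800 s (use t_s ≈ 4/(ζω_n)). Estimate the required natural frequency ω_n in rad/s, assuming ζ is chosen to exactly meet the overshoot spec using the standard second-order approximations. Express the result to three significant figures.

From %OS = 100·exp(−πζ/√(1−ζ²)), invert to get ζ = −ln(OS)/√(π² + ln²(OS)) with OS = 0.476.
−ln 0.476 = 0.7423, so ζ = 0.7423/√(π² + 0.5511) = 0.230.
From t_s ≈ 4/(ζω_n): ω_n = 4/(ζ·t_s) = 4/(0.230·0.0800) = 217 rad/s.

ω_n ≈ 217 rad/s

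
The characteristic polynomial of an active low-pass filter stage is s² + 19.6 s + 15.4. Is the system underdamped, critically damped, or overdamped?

overdamped

a² − 4b = 320 > 0 (two distinct real roots); the system is overdamped.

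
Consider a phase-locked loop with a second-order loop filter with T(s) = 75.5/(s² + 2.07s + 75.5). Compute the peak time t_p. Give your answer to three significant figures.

ω_n = √75.5 = 8.69 rad/s; ζ = 2.07/(2·8.69) = 0.119.
ω_d = 8.69·√(1 − 0.119²) = 8.63 rad/s. Then t_p = π/ω_d = 0.364 s.

t_p ≈ 0.364 s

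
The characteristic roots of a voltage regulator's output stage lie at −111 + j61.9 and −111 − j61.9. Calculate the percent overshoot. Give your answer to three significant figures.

%OS ≈ 0.358%

|pole| = ω_n = √(111² + 61.9²) = 127 rad/s; ζ = cos θ = σ/ω_n = 0.873.
Overshoot: exp(−π·0.873/√(1−0.873²)) = 0.00358, i.e. 0.358%.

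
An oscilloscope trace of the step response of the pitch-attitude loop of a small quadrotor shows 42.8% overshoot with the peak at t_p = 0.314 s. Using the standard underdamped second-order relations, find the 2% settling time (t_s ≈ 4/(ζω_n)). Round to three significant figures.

t_s ≈ 1.48 s

ζ from %OS: ζ = |ln 0.428|/√(π²+ln²0.428) = 0.261.
From t_p = π/ω_d, ω_d = π/0.314 = 10.0 rad/s, so ω_n = ω_d/√(1−ζ²) = 10.4 rad/s.
t_s ≈ 4/(ζω_n) = 4/(0.261·10.4) = 1.48 s.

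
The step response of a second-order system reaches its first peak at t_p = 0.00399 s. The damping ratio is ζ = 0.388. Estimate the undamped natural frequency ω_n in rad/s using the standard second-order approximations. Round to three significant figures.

ω_n ≈ 854 rad/s

Peak time t_p = π/ω_d, so ω_d = π/t_p = π/0.00399 = 787 rad/s.
ω_n = ω_d/√(1−ζ²) = 787/√0.849 = 854 rad/s.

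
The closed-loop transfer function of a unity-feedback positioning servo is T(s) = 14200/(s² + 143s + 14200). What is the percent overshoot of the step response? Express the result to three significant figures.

Matching coefficients with s² + 2ζω_n s + ω_n² gives ω_n² = 14200 ⇒ ω_n = 119 rad/s, and ζ = 143/(2ω_n) = 0.600.
Overshoot: exp(−π·0.600/√(1−0.600²)) = 0.0948, i.e. 9.48%.

%OS ≈ 9.48%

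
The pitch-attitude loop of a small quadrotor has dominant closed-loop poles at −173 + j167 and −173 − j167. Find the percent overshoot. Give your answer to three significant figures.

|pole| = ω_n = √(173² + 167²) = 240 rad/s; ζ = cos θ = σ/ω_n = 0.719.
%OS = 100 e^{−πζ/√(1−ζ²)} with ζ = 0.719 gives 3.86%.

%OS ≈ 3.86%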